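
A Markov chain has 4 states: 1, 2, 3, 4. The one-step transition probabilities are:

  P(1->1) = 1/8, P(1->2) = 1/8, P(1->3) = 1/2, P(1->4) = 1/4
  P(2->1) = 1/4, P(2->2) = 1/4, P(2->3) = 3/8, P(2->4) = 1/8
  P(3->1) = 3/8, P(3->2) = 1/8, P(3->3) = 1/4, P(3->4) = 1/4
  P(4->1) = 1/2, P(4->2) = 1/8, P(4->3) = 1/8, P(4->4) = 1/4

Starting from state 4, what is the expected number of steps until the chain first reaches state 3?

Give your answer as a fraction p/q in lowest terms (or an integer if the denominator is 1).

Answer: 616/177

Derivation:
Let h_i = expected steps to first reach 3 from state i.
Boundary: h_3 = 0.
First-step equations for the other states:
  h_1 = 1 + 1/8*h_1 + 1/8*h_2 + 1/2*h_3 + 1/4*h_4
  h_2 = 1 + 1/4*h_1 + 1/4*h_2 + 3/8*h_3 + 1/8*h_4
  h_4 = 1 + 1/2*h_1 + 1/8*h_2 + 1/8*h_3 + 1/4*h_4

Substituting h_3 = 0 and rearranging gives the linear system (I - Q) h = 1:
  [7/8, -1/8, -1/4] . (h_1, h_2, h_4) = 1
  [-1/4, 3/4, -1/8] . (h_1, h_2, h_4) = 1
  [-1/2, -1/8, 3/4] . (h_1, h_2, h_4) = 1

Solving yields:
  h_1 = 448/177
  h_2 = 488/177
  h_4 = 616/177

Starting state is 4, so the expected hitting time is h_4 = 616/177.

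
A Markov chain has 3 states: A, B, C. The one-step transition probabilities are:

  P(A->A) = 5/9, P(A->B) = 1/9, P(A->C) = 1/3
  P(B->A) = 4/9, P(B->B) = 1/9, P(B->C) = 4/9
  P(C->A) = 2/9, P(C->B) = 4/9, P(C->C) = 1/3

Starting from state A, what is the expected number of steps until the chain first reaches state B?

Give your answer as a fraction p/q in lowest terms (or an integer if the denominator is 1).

Answer: 9/2

Derivation:
Let h_i = expected steps to first reach B from state i.
Boundary: h_B = 0.
First-step equations for the other states:
  h_A = 1 + 5/9*h_A + 1/9*h_B + 1/3*h_C
  h_C = 1 + 2/9*h_A + 4/9*h_B + 1/3*h_C

Substituting h_B = 0 and rearranging gives the linear system (I - Q) h = 1:
  [4/9, -1/3] . (h_A, h_C) = 1
  [-2/9, 2/3] . (h_A, h_C) = 1

Solving yields:
  h_A = 9/2
  h_C = 3

Starting state is A, so the expected hitting time is h_A = 9/2.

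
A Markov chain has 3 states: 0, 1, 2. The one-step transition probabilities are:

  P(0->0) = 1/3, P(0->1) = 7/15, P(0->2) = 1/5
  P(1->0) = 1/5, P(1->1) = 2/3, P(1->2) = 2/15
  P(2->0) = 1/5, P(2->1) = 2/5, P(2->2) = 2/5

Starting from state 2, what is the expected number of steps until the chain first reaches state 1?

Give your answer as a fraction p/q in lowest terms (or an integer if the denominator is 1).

Answer: 65/27

Derivation:
Let h_i = expected steps to first reach 1 from state i.
Boundary: h_1 = 0.
First-step equations for the other states:
  h_0 = 1 + 1/3*h_0 + 7/15*h_1 + 1/5*h_2
  h_2 = 1 + 1/5*h_0 + 2/5*h_1 + 2/5*h_2

Substituting h_1 = 0 and rearranging gives the linear system (I - Q) h = 1:
  [2/3, -1/5] . (h_0, h_2) = 1
  [-1/5, 3/5] . (h_0, h_2) = 1

Solving yields:
  h_0 = 20/9
  h_2 = 65/27

Starting state is 2, so the expected hitting time is h_2 = 65/27.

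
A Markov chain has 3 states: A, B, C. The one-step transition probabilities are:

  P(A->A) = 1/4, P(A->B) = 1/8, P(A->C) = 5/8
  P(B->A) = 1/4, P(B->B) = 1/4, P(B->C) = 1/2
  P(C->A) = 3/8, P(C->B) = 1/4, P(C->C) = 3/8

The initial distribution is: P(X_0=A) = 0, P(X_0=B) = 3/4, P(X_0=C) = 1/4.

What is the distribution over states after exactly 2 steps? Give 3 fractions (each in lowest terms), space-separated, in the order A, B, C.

Answer: 79/256 55/256 61/128

Derivation:
Propagating the distribution step by step (d_{t+1} = d_t * P):
d_0 = (A=0, B=3/4, C=1/4)
  d_1[A] = 0*1/4 + 3/4*1/4 + 1/4*3/8 = 9/32
  d_1[B] = 0*1/8 + 3/4*1/4 + 1/4*1/4 = 1/4
  d_1[C] = 0*5/8 + 3/4*1/2 + 1/4*3/8 = 15/32
d_1 = (A=9/32, B=1/4, C=15/32)
  d_2[A] = 9/32*1/4 + 1/4*1/4 + 15/32*3/8 = 79/256
  d_2[B] = 9/32*1/8 + 1/4*1/4 + 15/32*1/4 = 55/256
  d_2[C] = 9/32*5/8 + 1/4*1/2 + 15/32*3/8 = 61/128
d_2 = (A=79/256, B=55/256, C=61/128)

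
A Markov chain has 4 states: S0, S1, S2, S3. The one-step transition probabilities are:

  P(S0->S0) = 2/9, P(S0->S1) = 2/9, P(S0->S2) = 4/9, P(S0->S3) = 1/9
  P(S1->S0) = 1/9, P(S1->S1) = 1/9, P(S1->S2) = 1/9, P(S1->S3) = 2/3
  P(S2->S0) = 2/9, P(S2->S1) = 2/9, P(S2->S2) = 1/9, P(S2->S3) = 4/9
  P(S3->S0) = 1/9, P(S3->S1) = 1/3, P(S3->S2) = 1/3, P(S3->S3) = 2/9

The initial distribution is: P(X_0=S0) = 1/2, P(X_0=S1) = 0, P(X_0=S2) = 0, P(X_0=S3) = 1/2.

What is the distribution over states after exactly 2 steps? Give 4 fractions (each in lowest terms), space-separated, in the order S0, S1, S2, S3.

Answer: 14/81 17/81 11/54 67/162

Derivation:
Propagating the distribution step by step (d_{t+1} = d_t * P):
d_0 = (S0=1/2, S1=0, S2=0, S3=1/2)
  d_1[S0] = 1/2*2/9 + 0*1/9 + 0*2/9 + 1/2*1/9 = 1/6
  d_1[S1] = 1/2*2/9 + 0*1/9 + 0*2/9 + 1/2*1/3 = 5/18
  d_1[S2] = 1/2*4/9 + 0*1/9 + 0*1/9 + 1/2*1/3 = 7/18
  d_1[S3] = 1/2*1/9 + 0*2/3 + 0*4/9 + 1/2*2/9 = 1/6
d_1 = (S0=1/6, S1=5/18, S2=7/18, S3=1/6)
  d_2[S0] = 1/6*2/9 + 5/18*1/9 + 7/18*2/9 + 1/6*1/9 = 14/81
  d_2[S1] = 1/6*2/9 + 5/18*1/9 + 7/18*2/9 + 1/6*1/3 = 17/81
  d_2[S2] = 1/6*4/9 + 5/18*1/9 + 7/18*1/9 + 1/6*1/3 = 11/54
  d_2[S3] = 1/6*1/9 + 5/18*2/3 + 7/18*4/9 + 1/6*2/9 = 67/162
d_2 = (S0=14/81, S1=17/81, S2=11/54, S3=67/162)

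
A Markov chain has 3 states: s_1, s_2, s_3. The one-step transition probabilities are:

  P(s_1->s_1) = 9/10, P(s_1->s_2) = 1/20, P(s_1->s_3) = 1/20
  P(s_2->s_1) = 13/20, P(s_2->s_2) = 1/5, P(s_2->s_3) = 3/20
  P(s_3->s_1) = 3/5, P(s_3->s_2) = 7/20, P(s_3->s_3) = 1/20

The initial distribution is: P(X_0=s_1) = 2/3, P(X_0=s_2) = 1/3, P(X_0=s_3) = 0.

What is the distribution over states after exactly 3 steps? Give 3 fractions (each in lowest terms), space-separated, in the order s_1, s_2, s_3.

Answer: 1719/2000 163/2000 59/1000

Derivation:
Propagating the distribution step by step (d_{t+1} = d_t * P):
d_0 = (s_1=2/3, s_2=1/3, s_3=0)
  d_1[s_1] = 2/3*9/10 + 1/3*13/20 + 0*3/5 = 49/60
  d_1[s_2] = 2/3*1/20 + 1/3*1/5 + 0*7/20 = 1/10
  d_1[s_3] = 2/3*1/20 + 1/3*3/20 + 0*1/20 = 1/12
d_1 = (s_1=49/60, s_2=1/10, s_3=1/12)
  d_2[s_1] = 49/60*9/10 + 1/10*13/20 + 1/12*3/5 = 17/20
  d_2[s_2] = 49/60*1/20 + 1/10*1/5 + 1/12*7/20 = 9/100
  d_2[s_3] = 49/60*1/20 + 1/10*3/20 + 1/12*1/20 = 3/50
d_2 = (s_1=17/20, s_2=9/100, s_3=3/50)
  d_3[s_1] = 17/20*9/10 + 9/100*13/20 + 3/50*3/5 = 1719/2000
  d_3[s_2] = 17/20*1/20 + 9/100*1/5 + 3/50*7/20 = 163/2000
  d_3[s_3] = 17/20*1/20 + 9/100*3/20 + 3/50*1/20 = 59/1000
d_3 = (s_1=1719/2000, s_2=163/2000, s_3=59/1000)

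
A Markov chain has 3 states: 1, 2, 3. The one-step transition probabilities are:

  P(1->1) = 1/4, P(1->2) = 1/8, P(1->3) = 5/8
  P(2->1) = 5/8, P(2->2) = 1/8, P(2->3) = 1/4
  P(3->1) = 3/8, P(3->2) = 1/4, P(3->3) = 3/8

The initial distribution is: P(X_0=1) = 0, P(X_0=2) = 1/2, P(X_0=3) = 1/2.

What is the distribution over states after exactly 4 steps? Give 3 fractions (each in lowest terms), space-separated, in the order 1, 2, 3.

Propagating the distribution step by step (d_{t+1} = d_t * P):
d_0 = (1=0, 2=1/2, 3=1/2)
  d_1[1] = 0*1/4 + 1/2*5/8 + 1/2*3/8 = 1/2
  d_1[2] = 0*1/8 + 1/2*1/8 + 1/2*1/4 = 3/16
  d_1[3] = 0*5/8 + 1/2*1/4 + 1/2*3/8 = 5/16
d_1 = (1=1/2, 2=3/16, 3=5/16)
  d_2[1] = 1/2*1/4 + 3/16*5/8 + 5/16*3/8 = 23/64
  d_2[2] = 1/2*1/8 + 3/16*1/8 + 5/16*1/4 = 21/128
  d_2[3] = 1/2*5/8 + 3/16*1/4 + 5/16*3/8 = 61/128
d_2 = (1=23/64, 2=21/128, 3=61/128)
  d_3[1] = 23/64*1/4 + 21/128*5/8 + 61/128*3/8 = 95/256
  d_3[2] = 23/64*1/8 + 21/128*1/8 + 61/128*1/4 = 189/1024
  d_3[3] = 23/64*5/8 + 21/128*1/4 + 61/128*3/8 = 455/1024
d_3 = (1=95/256, 2=189/1024, 3=455/1024)
  d_4[1] = 95/256*1/4 + 189/1024*5/8 + 455/1024*3/8 = 1535/4096
  d_4[2] = 95/256*1/8 + 189/1024*1/8 + 455/1024*1/4 = 1479/8192
  d_4[3] = 95/256*5/8 + 189/1024*1/4 + 455/1024*3/8 = 3643/8192
d_4 = (1=1535/4096, 2=1479/8192, 3=3643/8192)

Answer: 1535/4096 1479/8192 3643/8192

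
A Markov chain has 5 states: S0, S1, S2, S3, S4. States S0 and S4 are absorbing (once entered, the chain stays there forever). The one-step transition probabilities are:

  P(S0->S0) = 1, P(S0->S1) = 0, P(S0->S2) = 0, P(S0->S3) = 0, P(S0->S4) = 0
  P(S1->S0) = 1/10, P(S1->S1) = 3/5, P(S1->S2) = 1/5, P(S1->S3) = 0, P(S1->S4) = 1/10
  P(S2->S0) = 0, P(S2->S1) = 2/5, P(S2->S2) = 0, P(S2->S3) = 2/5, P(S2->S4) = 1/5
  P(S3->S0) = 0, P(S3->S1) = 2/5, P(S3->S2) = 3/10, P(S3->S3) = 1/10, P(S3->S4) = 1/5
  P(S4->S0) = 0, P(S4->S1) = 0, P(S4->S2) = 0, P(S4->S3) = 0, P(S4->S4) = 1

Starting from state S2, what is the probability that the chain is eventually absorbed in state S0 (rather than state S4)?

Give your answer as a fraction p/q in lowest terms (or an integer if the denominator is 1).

Let a_i = P(absorbed in S0 | start in state i).
Boundary conditions: a_S0 = 1, a_S4 = 0.
For each transient state i, a_i = sum_j P(i->j) * a_j:
  a_S1 = 1/10*a_S0 + 3/5*a_S1 + 1/5*a_S2 + 0*a_S3 + 1/10*a_S4
  a_S2 = 0*a_S0 + 2/5*a_S1 + 0*a_S2 + 2/5*a_S3 + 1/5*a_S4
  a_S3 = 0*a_S0 + 2/5*a_S1 + 3/10*a_S2 + 1/10*a_S3 + 1/5*a_S4

Substituting a_S0 = 1 and a_S4 = 0, rearrange to (I - Q) a = r where r[i] = P(i -> S0):
  [2/5, -1/5, 0] . (a_S1, a_S2, a_S3) = 1/10
  [-2/5, 1, -2/5] . (a_S1, a_S2, a_S3) = 0
  [-2/5, -3/10, 9/10] . (a_S1, a_S2, a_S3) = 0

Solving yields:
  a_S1 = 3/8
  a_S2 = 1/4
  a_S3 = 1/4

Starting state is S2, so the absorption probability is a_S2 = 1/4.

Answer: 1/4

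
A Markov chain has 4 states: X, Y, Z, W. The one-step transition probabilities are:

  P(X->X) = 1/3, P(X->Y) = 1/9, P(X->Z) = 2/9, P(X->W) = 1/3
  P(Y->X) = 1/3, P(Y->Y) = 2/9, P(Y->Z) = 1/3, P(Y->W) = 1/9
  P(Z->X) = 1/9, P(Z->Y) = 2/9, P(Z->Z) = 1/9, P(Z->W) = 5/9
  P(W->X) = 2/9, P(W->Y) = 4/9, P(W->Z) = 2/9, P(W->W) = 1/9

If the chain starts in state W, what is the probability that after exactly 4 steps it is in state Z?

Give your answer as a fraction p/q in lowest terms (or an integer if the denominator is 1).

Computing P^4 by repeated multiplication:
P^1 =
  X: [1/3, 1/9, 2/9, 1/3]
  Y: [1/3, 2/9, 1/3, 1/9]
  Z: [1/9, 2/9, 1/9, 5/9]
  W: [2/9, 4/9, 2/9, 1/9]
P^2 =
  X: [20/81, 7/27, 17/81, 23/81]
  Y: [20/81, 17/81, 17/81, 1/3]
  Z: [20/81, 1/3, 19/81, 5/27]
  W: [22/81, 2/9, 20/81, 7/27]
P^3 =
  X: [62/243, 188/729, 166/729, 7/27]
  Y: [182/729, 196/729, 2/9, 7/27]
  Z: [190/729, 172/729, 170/729, 197/729]
  W: [182/729, 182/729, 160/729, 205/729]
P^4 =
  X: [1666/6561, 550/2187, 1480/6561, 1765/6561]
  Y: [62/243, 1654/6561, 1492/6561, 1741/6561]
  Z: [550/2187, 554/2187, 1460/6561, 1789/6561]
  W: [554/2187, 562/2187, 1480/6561, 1733/6561]

(P^4)[W -> Z] = 1480/6561

Answer: 1480/6561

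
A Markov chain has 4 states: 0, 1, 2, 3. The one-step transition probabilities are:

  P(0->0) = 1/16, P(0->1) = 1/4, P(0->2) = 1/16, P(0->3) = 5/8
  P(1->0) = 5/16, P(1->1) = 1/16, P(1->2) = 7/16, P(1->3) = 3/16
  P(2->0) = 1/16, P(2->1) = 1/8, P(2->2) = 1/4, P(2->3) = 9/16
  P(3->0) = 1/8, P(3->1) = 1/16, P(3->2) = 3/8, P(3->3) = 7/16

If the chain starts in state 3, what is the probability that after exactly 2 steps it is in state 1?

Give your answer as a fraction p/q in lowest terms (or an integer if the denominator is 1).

Computing P^2 by repeated multiplication:
P^1 =
  0: [1/16, 1/4, 1/16, 5/8]
  1: [5/16, 1/16, 7/16, 3/16]
  2: [1/16, 1/8, 1/4, 9/16]
  3: [1/8, 1/16, 3/8, 7/16]
P^2 =
  0: [21/128, 5/64, 93/256, 101/256]
  1: [23/256, 19/128, 29/128, 137/256]
  2: [33/256, 23/256, 85/256, 115/256]
  3: [27/256, 7/64, 75/256, 63/128]

(P^2)[3 -> 1] = 7/64

Answer: 7/64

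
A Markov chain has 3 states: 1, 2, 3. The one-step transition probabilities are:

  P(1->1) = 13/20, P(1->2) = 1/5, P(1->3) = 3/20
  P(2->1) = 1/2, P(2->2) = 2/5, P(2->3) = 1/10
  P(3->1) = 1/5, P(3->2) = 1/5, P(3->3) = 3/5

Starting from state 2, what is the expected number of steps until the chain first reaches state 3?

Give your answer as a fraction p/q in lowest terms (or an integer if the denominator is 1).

Let h_i = expected steps to first reach 3 from state i.
Boundary: h_3 = 0.
First-step equations for the other states:
  h_1 = 1 + 13/20*h_1 + 1/5*h_2 + 3/20*h_3
  h_2 = 1 + 1/2*h_1 + 2/5*h_2 + 1/10*h_3

Substituting h_3 = 0 and rearranging gives the linear system (I - Q) h = 1:
  [7/20, -1/5] . (h_1, h_2) = 1
  [-1/2, 3/5] . (h_1, h_2) = 1

Solving yields:
  h_1 = 80/11
  h_2 = 85/11

Starting state is 2, so the expected hitting time is h_2 = 85/11.

Answer: 85/11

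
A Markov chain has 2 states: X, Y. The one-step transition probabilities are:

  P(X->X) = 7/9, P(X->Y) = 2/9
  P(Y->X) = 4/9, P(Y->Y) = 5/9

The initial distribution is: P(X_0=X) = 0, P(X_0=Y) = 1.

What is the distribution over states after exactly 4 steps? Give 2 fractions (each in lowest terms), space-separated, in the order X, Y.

Propagating the distribution step by step (d_{t+1} = d_t * P):
d_0 = (X=0, Y=1)
  d_1[X] = 0*7/9 + 1*4/9 = 4/9
  d_1[Y] = 0*2/9 + 1*5/9 = 5/9
d_1 = (X=4/9, Y=5/9)
  d_2[X] = 4/9*7/9 + 5/9*4/9 = 16/27
  d_2[Y] = 4/9*2/9 + 5/9*5/9 = 11/27
d_2 = (X=16/27, Y=11/27)
  d_3[X] = 16/27*7/9 + 11/27*4/9 = 52/81
  d_3[Y] = 16/27*2/9 + 11/27*5/9 = 29/81
d_3 = (X=52/81, Y=29/81)
  d_4[X] = 52/81*7/9 + 29/81*4/9 = 160/243
  d_4[Y] = 52/81*2/9 + 29/81*5/9 = 83/243
d_4 = (X=160/243, Y=83/243)

Answer: 160/243 83/243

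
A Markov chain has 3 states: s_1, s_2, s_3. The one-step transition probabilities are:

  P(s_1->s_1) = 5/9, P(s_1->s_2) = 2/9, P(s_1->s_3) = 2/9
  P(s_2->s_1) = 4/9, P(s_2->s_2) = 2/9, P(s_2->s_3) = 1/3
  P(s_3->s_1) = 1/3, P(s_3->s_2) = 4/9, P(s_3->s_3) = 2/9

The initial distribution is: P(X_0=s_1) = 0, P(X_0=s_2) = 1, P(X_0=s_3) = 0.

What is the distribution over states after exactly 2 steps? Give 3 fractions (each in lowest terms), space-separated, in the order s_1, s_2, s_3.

Propagating the distribution step by step (d_{t+1} = d_t * P):
d_0 = (s_1=0, s_2=1, s_3=0)
  d_1[s_1] = 0*5/9 + 1*4/9 + 0*1/3 = 4/9
  d_1[s_2] = 0*2/9 + 1*2/9 + 0*4/9 = 2/9
  d_1[s_3] = 0*2/9 + 1*1/3 + 0*2/9 = 1/3
d_1 = (s_1=4/9, s_2=2/9, s_3=1/3)
  d_2[s_1] = 4/9*5/9 + 2/9*4/9 + 1/3*1/3 = 37/81
  d_2[s_2] = 4/9*2/9 + 2/9*2/9 + 1/3*4/9 = 8/27
  d_2[s_3] = 4/9*2/9 + 2/9*1/3 + 1/3*2/9 = 20/81
d_2 = (s_1=37/81, s_2=8/27, s_3=20/81)

Answer: 37/81 8/27 20/81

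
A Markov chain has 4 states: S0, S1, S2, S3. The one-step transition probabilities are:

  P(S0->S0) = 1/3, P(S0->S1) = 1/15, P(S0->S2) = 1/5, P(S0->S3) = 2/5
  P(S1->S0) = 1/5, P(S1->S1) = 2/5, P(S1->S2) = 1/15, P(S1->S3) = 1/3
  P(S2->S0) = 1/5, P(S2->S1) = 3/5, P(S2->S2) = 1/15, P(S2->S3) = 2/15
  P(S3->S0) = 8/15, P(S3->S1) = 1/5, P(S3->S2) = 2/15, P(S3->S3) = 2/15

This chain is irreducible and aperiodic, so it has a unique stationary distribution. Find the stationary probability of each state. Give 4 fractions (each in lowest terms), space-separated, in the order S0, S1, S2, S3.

The stationary distribution satisfies pi = pi * P, i.e.:
  pi_S0 = 1/3*pi_S0 + 1/5*pi_S1 + 1/5*pi_S2 + 8/15*pi_S3
  pi_S1 = 1/15*pi_S0 + 2/5*pi_S1 + 3/5*pi_S2 + 1/5*pi_S3
  pi_S2 = 1/5*pi_S0 + 1/15*pi_S1 + 1/15*pi_S2 + 2/15*pi_S3
  pi_S3 = 2/5*pi_S0 + 1/3*pi_S1 + 2/15*pi_S2 + 2/15*pi_S3
with normalization: pi_S0 + pi_S1 + pi_S2 + pi_S3 = 1.

Using the first 3 balance equations plus normalization, the linear system A*pi = b is:
  [-2/3, 1/5, 1/5, 8/15] . pi = 0
  [1/15, -3/5, 3/5, 1/5] . pi = 0
  [1/5, 1/15, -14/15, 2/15] . pi = 0
  [1, 1, 1, 1] . pi = 1

Solving yields:
  pi_S0 = 393/1168
  pi_S1 = 907/3504
  pi_S2 = 455/3504
  pi_S3 = 321/1168

Verification (pi * P):
  393/1168*1/3 + 907/3504*1/5 + 455/3504*1/5 + 321/1168*8/15 = 393/1168 = pi_S0  (ok)
  393/1168*1/15 + 907/3504*2/5 + 455/3504*3/5 + 321/1168*1/5 = 907/3504 = pi_S1  (ok)
  393/1168*1/5 + 907/3504*1/15 + 455/3504*1/15 + 321/1168*2/15 = 455/3504 = pi_S2  (ok)
  393/1168*2/5 + 907/3504*1/3 + 455/3504*2/15 + 321/1168*2/15 = 321/1168 = pi_S3  (ok)

Answer: 393/1168 907/3504 455/3504 321/1168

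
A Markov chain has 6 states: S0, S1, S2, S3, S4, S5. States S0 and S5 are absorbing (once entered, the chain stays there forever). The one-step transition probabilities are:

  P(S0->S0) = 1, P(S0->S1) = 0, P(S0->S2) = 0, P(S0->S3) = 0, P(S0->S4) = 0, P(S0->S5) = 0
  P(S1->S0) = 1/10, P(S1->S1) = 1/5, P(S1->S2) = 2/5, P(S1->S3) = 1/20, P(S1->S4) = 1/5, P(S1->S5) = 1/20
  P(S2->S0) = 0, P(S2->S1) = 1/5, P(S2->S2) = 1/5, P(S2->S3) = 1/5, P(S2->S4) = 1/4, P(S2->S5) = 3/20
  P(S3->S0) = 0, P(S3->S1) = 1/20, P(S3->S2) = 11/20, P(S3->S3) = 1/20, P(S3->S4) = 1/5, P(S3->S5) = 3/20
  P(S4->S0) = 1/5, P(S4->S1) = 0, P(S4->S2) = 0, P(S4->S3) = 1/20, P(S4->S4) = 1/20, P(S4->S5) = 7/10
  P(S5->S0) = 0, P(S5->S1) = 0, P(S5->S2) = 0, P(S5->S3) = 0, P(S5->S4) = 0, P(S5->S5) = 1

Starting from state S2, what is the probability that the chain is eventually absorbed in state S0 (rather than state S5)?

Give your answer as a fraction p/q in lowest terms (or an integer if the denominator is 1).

Let a_i = P(absorbed in S0 | start in state i).
Boundary conditions: a_S0 = 1, a_S5 = 0.
For each transient state i, a_i = sum_j P(i->j) * a_j:
  a_S1 = 1/10*a_S0 + 1/5*a_S1 + 2/5*a_S2 + 1/20*a_S3 + 1/5*a_S4 + 1/20*a_S5
  a_S2 = 0*a_S0 + 1/5*a_S1 + 1/5*a_S2 + 1/5*a_S3 + 1/4*a_S4 + 3/20*a_S5
  a_S3 = 0*a_S0 + 1/20*a_S1 + 11/20*a_S2 + 1/20*a_S3 + 1/5*a_S4 + 3/20*a_S5
  a_S4 = 1/5*a_S0 + 0*a_S1 + 0*a_S2 + 1/20*a_S3 + 1/20*a_S4 + 7/10*a_S5

Substituting a_S0 = 1 and a_S5 = 0, rearrange to (I - Q) a = r where r[i] = P(i -> S0):
  [4/5, -2/5, -1/20, -1/5] . (a_S1, a_S2, a_S3, a_S4) = 1/10
  [-1/5, 4/5, -1/5, -1/4] . (a_S1, a_S2, a_S3, a_S4) = 0
  [-1/20, -11/20, 19/20, -1/5] . (a_S1, a_S2, a_S3, a_S4) = 0
  [0, 0, -1/20, 19/20] . (a_S1, a_S2, a_S3, a_S4) = 1/5

Solving yields:
  a_S1 = 8915/31842
  a_S2 = 5723/31842
  a_S3 = 2626/15921
  a_S4 = 3490/15921

Starting state is S2, so the absorption probability is a_S2 = 5723/31842.

Answer: 5723/31842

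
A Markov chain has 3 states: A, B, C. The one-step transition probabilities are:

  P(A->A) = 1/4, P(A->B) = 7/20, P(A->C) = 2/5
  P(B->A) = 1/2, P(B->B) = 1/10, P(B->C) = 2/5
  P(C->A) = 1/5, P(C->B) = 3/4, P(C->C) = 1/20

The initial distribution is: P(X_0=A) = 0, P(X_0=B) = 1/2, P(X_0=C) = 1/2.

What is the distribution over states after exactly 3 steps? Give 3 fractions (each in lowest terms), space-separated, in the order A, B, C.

Propagating the distribution step by step (d_{t+1} = d_t * P):
d_0 = (A=0, B=1/2, C=1/2)
  d_1[A] = 0*1/4 + 1/2*1/2 + 1/2*1/5 = 7/20
  d_1[B] = 0*7/20 + 1/2*1/10 + 1/2*3/4 = 17/40
  d_1[C] = 0*2/5 + 1/2*2/5 + 1/2*1/20 = 9/40
d_1 = (A=7/20, B=17/40, C=9/40)
  d_2[A] = 7/20*1/4 + 17/40*1/2 + 9/40*1/5 = 69/200
  d_2[B] = 7/20*7/20 + 17/40*1/10 + 9/40*3/4 = 267/800
  d_2[C] = 7/20*2/5 + 17/40*2/5 + 9/40*1/20 = 257/800
d_2 = (A=69/200, B=267/800, C=257/800)
  d_3[A] = 69/200*1/4 + 267/800*1/2 + 257/800*1/5 = 2539/8000
  d_3[B] = 69/200*7/20 + 267/800*1/10 + 257/800*3/4 = 6321/16000
  d_3[C] = 69/200*2/5 + 267/800*2/5 + 257/800*1/20 = 4601/16000
d_3 = (A=2539/8000, B=6321/16000, C=4601/16000)

Answer: 2539/8000 6321/16000 4601/16000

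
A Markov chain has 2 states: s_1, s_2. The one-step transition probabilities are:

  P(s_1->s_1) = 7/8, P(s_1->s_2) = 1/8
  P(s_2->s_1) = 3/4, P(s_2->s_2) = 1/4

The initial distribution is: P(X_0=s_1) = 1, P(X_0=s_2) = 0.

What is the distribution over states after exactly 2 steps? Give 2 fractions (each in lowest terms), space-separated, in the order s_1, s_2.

Propagating the distribution step by step (d_{t+1} = d_t * P):
d_0 = (s_1=1, s_2=0)
  d_1[s_1] = 1*7/8 + 0*3/4 = 7/8
  d_1[s_2] = 1*1/8 + 0*1/4 = 1/8
d_1 = (s_1=7/8, s_2=1/8)
  d_2[s_1] = 7/8*7/8 + 1/8*3/4 = 55/64
  d_2[s_2] = 7/8*1/8 + 1/8*1/4 = 9/64
d_2 = (s_1=55/64, s_2=9/64)

Answer: 55/64 9/64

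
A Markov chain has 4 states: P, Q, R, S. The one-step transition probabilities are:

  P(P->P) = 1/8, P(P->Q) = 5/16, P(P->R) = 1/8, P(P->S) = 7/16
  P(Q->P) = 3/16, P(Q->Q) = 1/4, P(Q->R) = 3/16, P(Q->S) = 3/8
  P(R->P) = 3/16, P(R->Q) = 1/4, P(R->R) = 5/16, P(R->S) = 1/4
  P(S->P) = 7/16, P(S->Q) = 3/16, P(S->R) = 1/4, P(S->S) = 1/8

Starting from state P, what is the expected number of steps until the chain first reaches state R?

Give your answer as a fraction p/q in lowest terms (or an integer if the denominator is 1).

Answer: 5680/1029

Derivation:
Let h_i = expected steps to first reach R from state i.
Boundary: h_R = 0.
First-step equations for the other states:
  h_P = 1 + 1/8*h_P + 5/16*h_Q + 1/8*h_R + 7/16*h_S
  h_Q = 1 + 3/16*h_P + 1/4*h_Q + 3/16*h_R + 3/8*h_S
  h_S = 1 + 7/16*h_P + 3/16*h_Q + 1/4*h_R + 1/8*h_S

Substituting h_R = 0 and rearranging gives the linear system (I - Q) h = 1:
  [7/8, -5/16, -7/16] . (h_P, h_Q, h_S) = 1
  [-3/16, 3/4, -3/8] . (h_P, h_Q, h_S) = 1
  [-7/16, -3/16, 7/8] . (h_P, h_Q, h_S) = 1

Solving yields:
  h_P = 5680/1029
  h_Q = 256/49
  h_S = 5168/1029

Starting state is P, so the expected hitting time is h_P = 5680/1029.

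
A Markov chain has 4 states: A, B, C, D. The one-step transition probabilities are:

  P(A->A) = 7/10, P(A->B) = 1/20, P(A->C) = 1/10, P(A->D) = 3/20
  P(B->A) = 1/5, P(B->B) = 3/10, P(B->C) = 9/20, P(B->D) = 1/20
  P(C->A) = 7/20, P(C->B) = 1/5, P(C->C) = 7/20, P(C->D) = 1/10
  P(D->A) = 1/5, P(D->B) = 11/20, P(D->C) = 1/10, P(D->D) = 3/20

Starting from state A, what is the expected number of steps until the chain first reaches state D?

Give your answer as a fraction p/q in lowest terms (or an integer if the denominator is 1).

Let h_i = expected steps to first reach D from state i.
Boundary: h_D = 0.
First-step equations for the other states:
  h_A = 1 + 7/10*h_A + 1/20*h_B + 1/10*h_C + 3/20*h_D
  h_B = 1 + 1/5*h_A + 3/10*h_B + 9/20*h_C + 1/20*h_D
  h_C = 1 + 7/20*h_A + 1/5*h_B + 7/20*h_C + 1/10*h_D

Substituting h_D = 0 and rearranging gives the linear system (I - Q) h = 1:
  [3/10, -1/20, -1/10] . (h_A, h_B, h_C) = 1
  [-1/5, 7/10, -9/20] . (h_A, h_B, h_C) = 1
  [-7/20, -1/5, 13/20] . (h_A, h_B, h_C) = 1

Solving yields:
  h_A = 4080/533
  h_B = 4820/533
  h_C = 4500/533

Starting state is A, so the expected hitting time is h_A = 4080/533.

Answer: 4080/533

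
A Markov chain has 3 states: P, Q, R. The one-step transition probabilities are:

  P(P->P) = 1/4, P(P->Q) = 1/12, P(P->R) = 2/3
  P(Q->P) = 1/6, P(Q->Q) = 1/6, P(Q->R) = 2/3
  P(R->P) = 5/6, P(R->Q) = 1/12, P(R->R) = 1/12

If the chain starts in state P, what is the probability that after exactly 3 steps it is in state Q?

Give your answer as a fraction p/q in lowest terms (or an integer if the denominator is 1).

Computing P^3 by repeated multiplication:
P^1 =
  P: [1/4, 1/12, 2/3]
  Q: [1/6, 1/6, 2/3]
  R: [5/6, 1/12, 1/12]
P^2 =
  P: [91/144, 13/144, 5/18]
  Q: [5/8, 7/72, 5/18]
  R: [7/24, 13/144, 89/144]
P^3 =
  P: [233/576, 157/1728, 109/216]
  Q: [349/864, 79/864, 109/216]
  R: [521/864, 157/1728, 529/1728]

(P^3)[P -> Q] = 157/1728

Answer: 157/1728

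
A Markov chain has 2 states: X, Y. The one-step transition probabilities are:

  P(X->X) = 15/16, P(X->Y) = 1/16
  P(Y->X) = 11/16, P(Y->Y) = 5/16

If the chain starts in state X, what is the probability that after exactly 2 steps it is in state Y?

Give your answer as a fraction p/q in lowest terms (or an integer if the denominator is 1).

Computing P^2 by repeated multiplication:
P^1 =
  X: [15/16, 1/16]
  Y: [11/16, 5/16]
P^2 =
  X: [59/64, 5/64]
  Y: [55/64, 9/64]

(P^2)[X -> Y] = 5/64

Answer: 5/64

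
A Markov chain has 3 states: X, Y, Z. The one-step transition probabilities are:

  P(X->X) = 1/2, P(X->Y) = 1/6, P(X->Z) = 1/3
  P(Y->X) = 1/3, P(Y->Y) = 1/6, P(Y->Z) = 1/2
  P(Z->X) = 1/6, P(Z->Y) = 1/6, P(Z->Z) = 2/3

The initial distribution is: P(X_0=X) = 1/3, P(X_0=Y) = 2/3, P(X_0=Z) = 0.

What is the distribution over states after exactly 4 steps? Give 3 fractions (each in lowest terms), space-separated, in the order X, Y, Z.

Answer: 287/972 1/6 523/972

Derivation:
Propagating the distribution step by step (d_{t+1} = d_t * P):
d_0 = (X=1/3, Y=2/3, Z=0)
  d_1[X] = 1/3*1/2 + 2/3*1/3 + 0*1/6 = 7/18
  d_1[Y] = 1/3*1/6 + 2/3*1/6 + 0*1/6 = 1/6
  d_1[Z] = 1/3*1/3 + 2/3*1/2 + 0*2/3 = 4/9
d_1 = (X=7/18, Y=1/6, Z=4/9)
  d_2[X] = 7/18*1/2 + 1/6*1/3 + 4/9*1/6 = 35/108
  d_2[Y] = 7/18*1/6 + 1/6*1/6 + 4/9*1/6 = 1/6
  d_2[Z] = 7/18*1/3 + 1/6*1/2 + 4/9*2/3 = 55/108
d_2 = (X=35/108, Y=1/6, Z=55/108)
  d_3[X] = 35/108*1/2 + 1/6*1/3 + 55/108*1/6 = 49/162
  d_3[Y] = 35/108*1/6 + 1/6*1/6 + 55/108*1/6 = 1/6
  d_3[Z] = 35/108*1/3 + 1/6*1/2 + 55/108*2/3 = 43/81
d_3 = (X=49/162, Y=1/6, Z=43/81)
  d_4[X] = 49/162*1/2 + 1/6*1/3 + 43/81*1/6 = 287/972
  d_4[Y] = 49/162*1/6 + 1/6*1/6 + 43/81*1/6 = 1/6
  d_4[Z] = 49/162*1/3 + 1/6*1/2 + 43/81*2/3 = 523/972
d_4 = (X=287/972, Y=1/6, Z=523/972)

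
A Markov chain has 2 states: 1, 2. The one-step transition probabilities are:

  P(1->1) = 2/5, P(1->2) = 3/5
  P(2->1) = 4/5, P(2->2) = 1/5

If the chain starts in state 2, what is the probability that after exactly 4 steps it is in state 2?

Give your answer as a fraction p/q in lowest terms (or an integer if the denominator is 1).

Computing P^4 by repeated multiplication:
P^1 =
  1: [2/5, 3/5]
  2: [4/5, 1/5]
P^2 =
  1: [16/25, 9/25]
  2: [12/25, 13/25]
P^3 =
  1: [68/125, 57/125]
  2: [76/125, 49/125]
P^4 =
  1: [364/625, 261/625]
  2: [348/625, 277/625]

(P^4)[2 -> 2] = 277/625

Answer: 277/625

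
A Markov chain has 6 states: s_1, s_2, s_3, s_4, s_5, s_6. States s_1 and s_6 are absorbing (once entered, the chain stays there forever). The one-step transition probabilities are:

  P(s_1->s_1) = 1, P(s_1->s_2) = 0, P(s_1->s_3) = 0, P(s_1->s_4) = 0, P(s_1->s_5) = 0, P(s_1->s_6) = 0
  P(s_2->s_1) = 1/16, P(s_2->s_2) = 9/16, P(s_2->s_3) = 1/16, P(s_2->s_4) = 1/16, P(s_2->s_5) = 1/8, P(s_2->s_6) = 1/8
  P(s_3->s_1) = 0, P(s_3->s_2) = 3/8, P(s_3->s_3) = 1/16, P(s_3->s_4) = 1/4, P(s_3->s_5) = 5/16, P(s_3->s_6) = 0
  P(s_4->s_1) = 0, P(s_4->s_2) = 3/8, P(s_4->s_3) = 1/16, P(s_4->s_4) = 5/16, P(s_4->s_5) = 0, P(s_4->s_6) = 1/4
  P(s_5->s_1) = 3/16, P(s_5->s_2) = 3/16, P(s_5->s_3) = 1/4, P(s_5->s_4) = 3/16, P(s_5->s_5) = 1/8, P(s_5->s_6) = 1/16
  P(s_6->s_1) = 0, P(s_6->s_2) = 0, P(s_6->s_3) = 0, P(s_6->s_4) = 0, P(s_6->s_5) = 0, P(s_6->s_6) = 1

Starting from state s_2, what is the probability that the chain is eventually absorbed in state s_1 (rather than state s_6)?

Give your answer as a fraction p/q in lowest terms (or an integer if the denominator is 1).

Let a_i = P(absorbed in s_1 | start in state i).
Boundary conditions: a_s_1 = 1, a_s_6 = 0.
For each transient state i, a_i = sum_j P(i->j) * a_j:
  a_s_2 = 1/16*a_s_1 + 9/16*a_s_2 + 1/16*a_s_3 + 1/16*a_s_4 + 1/8*a_s_5 + 1/8*a_s_6
  a_s_3 = 0*a_s_1 + 3/8*a_s_2 + 1/16*a_s_3 + 1/4*a_s_4 + 5/16*a_s_5 + 0*a_s_6
  a_s_4 = 0*a_s_1 + 3/8*a_s_2 + 1/16*a_s_3 + 5/16*a_s_4 + 0*a_s_5 + 1/4*a_s_6
  a_s_5 = 3/16*a_s_1 + 3/16*a_s_2 + 1/4*a_s_3 + 3/16*a_s_4 + 1/8*a_s_5 + 1/16*a_s_6

Substituting a_s_1 = 1 and a_s_6 = 0, rearrange to (I - Q) a = r where r[i] = P(i -> s_1):
  [7/16, -1/16, -1/16, -1/8] . (a_s_2, a_s_3, a_s_4, a_s_5) = 1/16
  [-3/8, 15/16, -1/4, -5/16] . (a_s_2, a_s_3, a_s_4, a_s_5) = 0
  [-3/8, -1/16, 11/16, 0] . (a_s_2, a_s_3, a_s_4, a_s_5) = 0
  [-3/16, -1/4, -3/16, 7/8] . (a_s_2, a_s_3, a_s_4, a_s_5) = 3/16

Solving yields:
  a_s_2 = 1055/3039
  a_s_3 = 1040/3039
  a_s_4 = 670/3039
  a_s_5 = 1318/3039

Starting state is s_2, so the absorption probability is a_s_2 = 1055/3039.

Answer: 1055/3039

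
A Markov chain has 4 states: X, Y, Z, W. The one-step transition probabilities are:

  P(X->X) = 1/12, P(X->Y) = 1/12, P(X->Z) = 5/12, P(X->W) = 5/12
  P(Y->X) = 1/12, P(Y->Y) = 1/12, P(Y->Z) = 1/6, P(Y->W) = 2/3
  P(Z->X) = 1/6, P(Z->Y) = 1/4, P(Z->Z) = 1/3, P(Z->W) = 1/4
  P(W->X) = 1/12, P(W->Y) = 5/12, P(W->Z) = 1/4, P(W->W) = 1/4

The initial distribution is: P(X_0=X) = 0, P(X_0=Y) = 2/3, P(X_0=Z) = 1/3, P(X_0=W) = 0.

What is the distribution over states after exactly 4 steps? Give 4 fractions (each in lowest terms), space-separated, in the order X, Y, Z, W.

Propagating the distribution step by step (d_{t+1} = d_t * P):
d_0 = (X=0, Y=2/3, Z=1/3, W=0)
  d_1[X] = 0*1/12 + 2/3*1/12 + 1/3*1/6 + 0*1/12 = 1/9
  d_1[Y] = 0*1/12 + 2/3*1/12 + 1/3*1/4 + 0*5/12 = 5/36
  d_1[Z] = 0*5/12 + 2/3*1/6 + 1/3*1/3 + 0*1/4 = 2/9
  d_1[W] = 0*5/12 + 2/3*2/3 + 1/3*1/4 + 0*1/4 = 19/36
d_1 = (X=1/9, Y=5/36, Z=2/9, W=19/36)
  d_2[X] = 1/9*1/12 + 5/36*1/12 + 2/9*1/6 + 19/36*1/12 = 11/108
  d_2[Y] = 1/9*1/12 + 5/36*1/12 + 2/9*1/4 + 19/36*5/12 = 8/27
  d_2[Z] = 1/9*5/12 + 5/36*1/6 + 2/9*1/3 + 19/36*1/4 = 119/432
  d_2[W] = 1/9*5/12 + 5/36*2/3 + 2/9*1/4 + 19/36*1/4 = 47/144
d_2 = (X=11/108, Y=8/27, Z=119/432, W=47/144)
  d_3[X] = 11/108*1/12 + 8/27*1/12 + 119/432*1/6 + 47/144*1/12 = 551/5184
  d_3[Y] = 11/108*1/12 + 8/27*1/12 + 119/432*1/4 + 47/144*5/12 = 617/2592
  d_3[Z] = 11/108*5/12 + 8/27*1/6 + 119/432*1/3 + 47/144*1/4 = 1375/5184
  d_3[W] = 11/108*5/12 + 8/27*2/3 + 119/432*1/4 + 47/144*1/4 = 253/648
d_3 = (X=551/5184, Y=617/2592, Z=1375/5184, W=253/648)
  d_4[X] = 551/5184*1/12 + 617/2592*1/12 + 1375/5184*1/6 + 253/648*1/12 = 6559/62208
  d_4[Y] = 551/5184*1/12 + 617/2592*1/12 + 1375/5184*1/4 + 253/648*5/12 = 8015/31104
  d_4[Z] = 551/5184*5/12 + 617/2592*1/6 + 1375/5184*1/3 + 253/648*1/4 = 16795/62208
  d_4[W] = 551/5184*5/12 + 617/2592*2/3 + 1375/5184*1/4 + 253/648*1/4 = 317/864
d_4 = (X=6559/62208, Y=8015/31104, Z=16795/62208, W=317/864)

Answer: 6559/62208 8015/31104 16795/62208 317/864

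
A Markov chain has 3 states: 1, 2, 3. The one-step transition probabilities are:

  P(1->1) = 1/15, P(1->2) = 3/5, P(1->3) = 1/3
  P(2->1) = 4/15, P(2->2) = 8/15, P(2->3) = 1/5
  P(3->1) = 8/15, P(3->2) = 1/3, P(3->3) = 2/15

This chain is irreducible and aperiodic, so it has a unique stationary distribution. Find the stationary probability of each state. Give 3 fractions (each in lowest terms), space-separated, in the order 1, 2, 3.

The stationary distribution satisfies pi = pi * P, i.e.:
  pi_1 = 1/15*pi_1 + 4/15*pi_2 + 8/15*pi_3
  pi_2 = 3/5*pi_1 + 8/15*pi_2 + 1/3*pi_3
  pi_3 = 1/3*pi_1 + 1/5*pi_2 + 2/15*pi_3
with normalization: pi_1 + pi_2 + pi_3 = 1.

Using the first 2 balance equations plus normalization, the linear system A*pi = b is:
  [-14/15, 4/15, 8/15] . pi = 0
  [3/5, -7/15, 1/3] . pi = 0
  [1, 1, 1] . pi = 1

Solving yields:
  pi_1 = 19/70
  pi_2 = 71/140
  pi_3 = 31/140

Verification (pi * P):
  19/70*1/15 + 71/140*4/15 + 31/140*8/15 = 19/70 = pi_1  (ok)
  19/70*3/5 + 71/140*8/15 + 31/140*1/3 = 71/140 = pi_2  (ok)
  19/70*1/3 + 71/140*1/5 + 31/140*2/15 = 31/140 = pi_3  (ok)

Answer: 19/70 71/140 31/140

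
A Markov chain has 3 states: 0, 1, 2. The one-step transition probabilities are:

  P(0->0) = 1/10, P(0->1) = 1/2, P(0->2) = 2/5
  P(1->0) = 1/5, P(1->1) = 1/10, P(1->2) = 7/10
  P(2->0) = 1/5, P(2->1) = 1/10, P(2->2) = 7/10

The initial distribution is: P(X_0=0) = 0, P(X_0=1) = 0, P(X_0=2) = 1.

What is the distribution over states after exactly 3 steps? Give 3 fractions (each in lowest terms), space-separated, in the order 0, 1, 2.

Propagating the distribution step by step (d_{t+1} = d_t * P):
d_0 = (0=0, 1=0, 2=1)
  d_1[0] = 0*1/10 + 0*1/5 + 1*1/5 = 1/5
  d_1[1] = 0*1/2 + 0*1/10 + 1*1/10 = 1/10
  d_1[2] = 0*2/5 + 0*7/10 + 1*7/10 = 7/10
d_1 = (0=1/5, 1=1/10, 2=7/10)
  d_2[0] = 1/5*1/10 + 1/10*1/5 + 7/10*1/5 = 9/50
  d_2[1] = 1/5*1/2 + 1/10*1/10 + 7/10*1/10 = 9/50
  d_2[2] = 1/5*2/5 + 1/10*7/10 + 7/10*7/10 = 16/25
d_2 = (0=9/50, 1=9/50, 2=16/25)
  d_3[0] = 9/50*1/10 + 9/50*1/5 + 16/25*1/5 = 91/500
  d_3[1] = 9/50*1/2 + 9/50*1/10 + 16/25*1/10 = 43/250
  d_3[2] = 9/50*2/5 + 9/50*7/10 + 16/25*7/10 = 323/500
d_3 = (0=91/500, 1=43/250, 2=323/500)

Answer: 91/500 43/250 323/500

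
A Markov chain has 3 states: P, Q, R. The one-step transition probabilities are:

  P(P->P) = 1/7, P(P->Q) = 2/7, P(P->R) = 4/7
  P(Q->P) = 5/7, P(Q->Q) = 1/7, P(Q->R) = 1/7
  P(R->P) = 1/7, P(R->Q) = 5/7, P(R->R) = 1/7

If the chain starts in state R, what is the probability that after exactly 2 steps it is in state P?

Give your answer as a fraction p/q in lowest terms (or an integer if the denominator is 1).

Computing P^2 by repeated multiplication:
P^1 =
  P: [1/7, 2/7, 4/7]
  Q: [5/7, 1/7, 1/7]
  R: [1/7, 5/7, 1/7]
P^2 =
  P: [15/49, 24/49, 10/49]
  Q: [11/49, 16/49, 22/49]
  R: [27/49, 12/49, 10/49]

(P^2)[R -> P] = 27/49

Answer: 27/49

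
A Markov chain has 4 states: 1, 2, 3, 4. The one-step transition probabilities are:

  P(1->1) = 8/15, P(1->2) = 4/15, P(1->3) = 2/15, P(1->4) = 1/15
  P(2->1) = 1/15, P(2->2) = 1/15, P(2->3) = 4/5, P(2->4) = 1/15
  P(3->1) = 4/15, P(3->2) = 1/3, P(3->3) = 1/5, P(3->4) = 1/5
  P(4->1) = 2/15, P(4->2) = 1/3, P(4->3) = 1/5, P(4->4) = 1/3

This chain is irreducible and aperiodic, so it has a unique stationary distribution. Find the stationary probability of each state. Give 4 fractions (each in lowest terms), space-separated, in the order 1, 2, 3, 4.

The stationary distribution satisfies pi = pi * P, i.e.:
  pi_1 = 8/15*pi_1 + 1/15*pi_2 + 4/15*pi_3 + 2/15*pi_4
  pi_2 = 4/15*pi_1 + 1/15*pi_2 + 1/3*pi_3 + 1/3*pi_4
  pi_3 = 2/15*pi_1 + 4/5*pi_2 + 1/5*pi_3 + 1/5*pi_4
  pi_4 = 1/15*pi_1 + 1/15*pi_2 + 1/5*pi_3 + 1/3*pi_4
with normalization: pi_1 + pi_2 + pi_3 + pi_4 = 1.

Using the first 3 balance equations plus normalization, the linear system A*pi = b is:
  [-7/15, 1/15, 4/15, 2/15] . pi = 0
  [4/15, -14/15, 1/3, 1/3] . pi = 0
  [2/15, 4/5, -4/5, 1/5] . pi = 0
  [1, 1, 1, 1] . pi = 1

Solving yields:
  pi_1 = 699/2606
  pi_2 = 649/2606
  pi_3 = 432/1303
  pi_4 = 197/1303

Verification (pi * P):
  699/2606*8/15 + 649/2606*1/15 + 432/1303*4/15 + 197/1303*2/15 = 699/2606 = pi_1  (ok)
  699/2606*4/15 + 649/2606*1/15 + 432/1303*1/3 + 197/1303*1/3 = 649/2606 = pi_2  (ok)
  699/2606*2/15 + 649/2606*4/5 + 432/1303*1/5 + 197/1303*1/5 = 432/1303 = pi_3  (ok)
  699/2606*1/15 + 649/2606*1/15 + 432/1303*1/5 + 197/1303*1/3 = 197/1303 = pi_4  (ok)

Answer: 699/2606 649/2606 432/1303 197/1303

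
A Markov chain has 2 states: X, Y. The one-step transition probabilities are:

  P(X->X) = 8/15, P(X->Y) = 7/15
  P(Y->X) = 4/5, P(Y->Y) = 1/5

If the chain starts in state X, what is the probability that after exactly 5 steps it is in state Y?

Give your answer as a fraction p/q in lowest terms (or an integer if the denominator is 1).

Computing P^5 by repeated multiplication:
P^1 =
  X: [8/15, 7/15]
  Y: [4/5, 1/5]
P^2 =
  X: [148/225, 77/225]
  Y: [44/75, 31/75]
P^3 =
  X: [2108/3375, 1267/3375]
  Y: [724/1125, 401/1125]
P^4 =
  X: [32068/50625, 18557/50625]
  Y: [10604/16875, 6271/16875]
P^5 =
  X: [479228/759375, 280147/759375]
  Y: [160084/253125, 93041/253125]

(P^5)[X -> Y] = 280147/759375

Answer: 280147/759375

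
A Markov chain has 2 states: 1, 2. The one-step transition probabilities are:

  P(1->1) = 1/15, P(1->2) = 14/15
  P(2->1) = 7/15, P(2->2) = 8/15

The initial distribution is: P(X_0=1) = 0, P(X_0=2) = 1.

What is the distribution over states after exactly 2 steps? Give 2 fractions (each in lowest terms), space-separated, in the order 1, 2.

Answer: 7/25 18/25

Derivation:
Propagating the distribution step by step (d_{t+1} = d_t * P):
d_0 = (1=0, 2=1)
  d_1[1] = 0*1/15 + 1*7/15 = 7/15
  d_1[2] = 0*14/15 + 1*8/15 = 8/15
d_1 = (1=7/15, 2=8/15)
  d_2[1] = 7/15*1/15 + 8/15*7/15 = 7/25
  d_2[2] = 7/15*14/15 + 8/15*8/15 = 18/25
d_2 = (1=7/25, 2=18/25)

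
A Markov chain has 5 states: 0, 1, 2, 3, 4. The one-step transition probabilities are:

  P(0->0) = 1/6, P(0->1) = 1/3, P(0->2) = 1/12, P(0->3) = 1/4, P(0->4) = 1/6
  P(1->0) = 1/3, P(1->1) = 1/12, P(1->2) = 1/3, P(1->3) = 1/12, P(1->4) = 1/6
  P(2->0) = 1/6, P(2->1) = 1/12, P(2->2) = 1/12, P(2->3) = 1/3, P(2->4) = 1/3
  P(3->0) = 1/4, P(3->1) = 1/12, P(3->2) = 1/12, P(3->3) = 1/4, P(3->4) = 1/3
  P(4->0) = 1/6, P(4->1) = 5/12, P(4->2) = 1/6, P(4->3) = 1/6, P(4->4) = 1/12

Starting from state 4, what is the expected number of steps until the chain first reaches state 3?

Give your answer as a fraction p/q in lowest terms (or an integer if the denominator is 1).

Answer: 1305/251

Derivation:
Let h_i = expected steps to first reach 3 from state i.
Boundary: h_3 = 0.
First-step equations for the other states:
  h_0 = 1 + 1/6*h_0 + 1/3*h_1 + 1/12*h_2 + 1/4*h_3 + 1/6*h_4
  h_1 = 1 + 1/3*h_0 + 1/12*h_1 + 1/3*h_2 + 1/12*h_3 + 1/6*h_4
  h_2 = 1 + 1/6*h_0 + 1/12*h_1 + 1/12*h_2 + 1/3*h_3 + 1/3*h_4
  h_4 = 1 + 1/6*h_0 + 5/12*h_1 + 1/6*h_2 + 1/6*h_3 + 1/12*h_4

Substituting h_3 = 0 and rearranging gives the linear system (I - Q) h = 1:
  [5/6, -1/3, -1/12, -1/6] . (h_0, h_1, h_2, h_4) = 1
  [-1/3, 11/12, -1/3, -1/6] . (h_0, h_1, h_2, h_4) = 1
  [-1/6, -1/12, 11/12, -1/3] . (h_0, h_1, h_2, h_4) = 1
  [-1/6, -5/12, -1/6, 11/12] . (h_0, h_1, h_2, h_4) = 1

Solving yields:
  h_0 = 2421/502
  h_1 = 1348/251
  h_2 = 1091/251
  h_4 = 1305/251

Starting state is 4, so the expected hitting time is h_4 = 1305/251.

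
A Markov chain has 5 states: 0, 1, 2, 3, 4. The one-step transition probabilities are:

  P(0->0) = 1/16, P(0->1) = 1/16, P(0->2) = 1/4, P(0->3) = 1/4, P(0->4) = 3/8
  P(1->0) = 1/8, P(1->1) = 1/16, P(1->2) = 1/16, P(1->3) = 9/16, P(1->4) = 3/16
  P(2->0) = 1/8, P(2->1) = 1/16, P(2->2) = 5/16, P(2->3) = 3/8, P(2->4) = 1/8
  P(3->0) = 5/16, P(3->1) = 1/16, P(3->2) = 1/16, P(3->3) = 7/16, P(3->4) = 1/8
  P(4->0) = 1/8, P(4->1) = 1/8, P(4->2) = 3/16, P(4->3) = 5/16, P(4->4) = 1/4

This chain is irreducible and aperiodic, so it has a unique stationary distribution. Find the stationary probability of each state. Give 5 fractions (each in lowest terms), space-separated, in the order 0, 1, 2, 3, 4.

Answer: 3583/19453 1460/19453 3168/19453 7335/19453 3907/19453

Derivation:
The stationary distribution satisfies pi = pi * P, i.e.:
  pi_0 = 1/16*pi_0 + 1/8*pi_1 + 1/8*pi_2 + 5/16*pi_3 + 1/8*pi_4
  pi_1 = 1/16*pi_0 + 1/16*pi_1 + 1/16*pi_2 + 1/16*pi_3 + 1/8*pi_4
  pi_2 = 1/4*pi_0 + 1/16*pi_1 + 5/16*pi_2 + 1/16*pi_3 + 3/16*pi_4
  pi_3 = 1/4*pi_0 + 9/16*pi_1 + 3/8*pi_2 + 7/16*pi_3 + 5/16*pi_4
  pi_4 = 3/8*pi_0 + 3/16*pi_1 + 1/8*pi_2 + 1/8*pi_3 + 1/4*pi_4
with normalization: pi_0 + pi_1 + pi_2 + pi_3 + pi_4 = 1.

Using the first 4 balance equations plus normalization, the linear system A*pi = b is:
  [-15/16, 1/8, 1/8, 5/16, 1/8] . pi = 0
  [1/16, -15/16, 1/16, 1/16, 1/8] . pi = 0
  [1/4, 1/16, -11/16, 1/16, 3/16] . pi = 0
  [1/4, 9/16, 3/8, -9/16, 5/16] . pi = 0
  [1, 1, 1, 1, 1] . pi = 1

Solving yields:
  pi_0 = 3583/19453
  pi_1 = 1460/19453
  pi_2 = 3168/19453
  pi_3 = 7335/19453
  pi_4 = 3907/19453

Verification (pi * P):
  3583/19453*1/16 + 1460/19453*1/8 + 3168/19453*1/8 + 7335/19453*5/16 + 3907/19453*1/8 = 3583/19453 = pi_0  (ok)
  3583/19453*1/16 + 1460/19453*1/16 + 3168/19453*1/16 + 7335/19453*1/16 + 3907/19453*1/8 = 1460/19453 = pi_1  (ok)
  3583/19453*1/4 + 1460/19453*1/16 + 3168/19453*5/16 + 7335/19453*1/16 + 3907/19453*3/16 = 3168/19453 = pi_2  (ok)
  3583/19453*1/4 + 1460/19453*9/16 + 3168/19453*3/8 + 7335/19453*7/16 + 3907/19453*5/16 = 7335/19453 = pi_3  (ok)
  3583/19453*3/8 + 1460/19453*3/16 + 3168/19453*1/8 + 7335/19453*1/8 + 3907/19453*1/4 = 3907/19453 = pi_4  (ok)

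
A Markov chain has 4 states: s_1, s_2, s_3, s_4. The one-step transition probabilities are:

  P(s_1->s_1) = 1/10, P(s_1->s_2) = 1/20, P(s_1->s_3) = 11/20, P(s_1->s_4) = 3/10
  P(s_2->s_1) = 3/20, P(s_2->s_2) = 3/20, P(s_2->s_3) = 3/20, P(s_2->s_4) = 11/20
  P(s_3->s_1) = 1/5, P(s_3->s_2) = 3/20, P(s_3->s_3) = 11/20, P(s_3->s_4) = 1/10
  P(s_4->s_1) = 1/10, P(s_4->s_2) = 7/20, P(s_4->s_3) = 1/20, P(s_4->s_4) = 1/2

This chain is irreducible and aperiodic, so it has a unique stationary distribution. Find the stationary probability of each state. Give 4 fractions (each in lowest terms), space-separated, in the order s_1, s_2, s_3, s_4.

Answer: 319/2302 242/1151 323/1151 853/2302

Derivation:
The stationary distribution satisfies pi = pi * P, i.e.:
  pi_s_1 = 1/10*pi_s_1 + 3/20*pi_s_2 + 1/5*pi_s_3 + 1/10*pi_s_4
  pi_s_2 = 1/20*pi_s_1 + 3/20*pi_s_2 + 3/20*pi_s_3 + 7/20*pi_s_4
  pi_s_3 = 11/20*pi_s_1 + 3/20*pi_s_2 + 11/20*pi_s_3 + 1/20*pi_s_4
  pi_s_4 = 3/10*pi_s_1 + 11/20*pi_s_2 + 1/10*pi_s_3 + 1/2*pi_s_4
with normalization: pi_s_1 + pi_s_2 + pi_s_3 + pi_s_4 = 1.

Using the first 3 balance equations plus normalization, the linear system A*pi = b is:
  [-9/10, 3/20, 1/5, 1/10] . pi = 0
  [1/20, -17/20, 3/20, 7/20] . pi = 0
  [11/20, 3/20, -9/20, 1/20] . pi = 0
  [1, 1, 1, 1] . pi = 1

Solving yields:
  pi_s_1 = 319/2302
  pi_s_2 = 242/1151
  pi_s_3 = 323/1151
  pi_s_4 = 853/2302

Verification (pi * P):
  319/2302*1/10 + 242/1151*3/20 + 323/1151*1/5 + 853/2302*1/10 = 319/2302 = pi_s_1  (ok)
  319/2302*1/20 + 242/1151*3/20 + 323/1151*3/20 + 853/2302*7/20 = 242/1151 = pi_s_2  (ok)
  319/2302*11/20 + 242/1151*3/20 + 323/1151*11/20 + 853/2302*1/20 = 323/1151 = pi_s_3  (ok)
  319/2302*3/10 + 242/1151*11/20 + 323/1151*1/10 + 853/2302*1/2 = 853/2302 = pi_s_4  (ok)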